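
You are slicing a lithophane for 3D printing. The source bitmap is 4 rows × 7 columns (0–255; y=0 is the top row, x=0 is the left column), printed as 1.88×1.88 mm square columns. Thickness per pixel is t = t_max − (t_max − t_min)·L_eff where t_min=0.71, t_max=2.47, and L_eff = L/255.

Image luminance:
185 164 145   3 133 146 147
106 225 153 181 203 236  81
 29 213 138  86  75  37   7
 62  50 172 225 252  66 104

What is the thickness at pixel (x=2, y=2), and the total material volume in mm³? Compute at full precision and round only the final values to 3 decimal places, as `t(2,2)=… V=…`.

t(2,2)=1.518 V=156.034

span = t_max - t_min = 2.47 - 0.71 = 1.760
L(2,2) = 138, L_eff = 138/255 = 0.541176
t(2,2) = 2.47 - 1.760·0.541176 = 1.518
Σt over all 4·7 pixels = 93813/2125 ≈ 44.1472941
V = pitch²·Σt = 1.88²·93813/2125 = 156.034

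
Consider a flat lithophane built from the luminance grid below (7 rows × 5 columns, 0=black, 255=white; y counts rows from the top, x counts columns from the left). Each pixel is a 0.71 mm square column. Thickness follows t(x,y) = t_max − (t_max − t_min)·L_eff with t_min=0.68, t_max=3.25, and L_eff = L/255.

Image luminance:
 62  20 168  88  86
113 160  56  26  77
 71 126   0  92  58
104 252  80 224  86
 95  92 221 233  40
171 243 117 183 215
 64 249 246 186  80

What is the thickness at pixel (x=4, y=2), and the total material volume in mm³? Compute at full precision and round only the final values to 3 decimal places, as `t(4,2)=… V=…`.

span = t_max - t_min = 3.25 - 0.68 = 2.570
L(4,2) = 58, L_eff = 58/255 = 0.227451
t(4,2) = 3.25 - 2.570·0.227451 = 2.665
Σt over all 7·5 pixels = 1773937/25500 ≈ 69.5661569
V = pitch²·Σt = 0.71²·1773937/25500 = 35.068

t(4,2)=2.665 V=35.068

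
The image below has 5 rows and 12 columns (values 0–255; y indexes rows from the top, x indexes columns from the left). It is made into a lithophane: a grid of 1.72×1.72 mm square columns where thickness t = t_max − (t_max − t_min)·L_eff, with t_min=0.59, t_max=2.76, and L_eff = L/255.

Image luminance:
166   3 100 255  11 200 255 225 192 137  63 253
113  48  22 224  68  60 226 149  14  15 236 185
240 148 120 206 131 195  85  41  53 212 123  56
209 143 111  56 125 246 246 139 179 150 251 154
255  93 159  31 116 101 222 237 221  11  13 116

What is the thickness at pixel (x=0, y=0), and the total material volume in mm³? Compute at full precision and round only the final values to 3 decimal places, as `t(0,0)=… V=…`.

t(0,0)=1.347 V=278.085

span = t_max - t_min = 2.76 - 0.59 = 2.170
L(0,0) = 166, L_eff = 166/255 = 0.650980
t(0,0) = 2.76 - 2.170·0.650980 = 1.347
Σt over all 5·12 pixels = 1198481/12750 ≈ 93.9985098
V = pitch²·Σt = 1.72²·1198481/12750 = 278.085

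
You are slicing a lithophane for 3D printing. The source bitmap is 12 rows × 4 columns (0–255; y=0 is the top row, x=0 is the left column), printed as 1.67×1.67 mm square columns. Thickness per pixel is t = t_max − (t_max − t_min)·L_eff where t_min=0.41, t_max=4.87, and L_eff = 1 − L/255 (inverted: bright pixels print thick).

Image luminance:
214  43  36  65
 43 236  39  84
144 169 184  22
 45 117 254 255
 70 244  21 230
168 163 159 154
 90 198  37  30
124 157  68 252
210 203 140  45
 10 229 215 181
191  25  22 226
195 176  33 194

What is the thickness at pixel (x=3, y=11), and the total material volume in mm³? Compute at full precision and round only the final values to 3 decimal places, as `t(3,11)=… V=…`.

span = t_max - t_min = 4.87 - 0.41 = 4.460
L(3,11) = 194, L_eff = 1 - 194/255 = 0.239216 (inverted)
t(3,11) = 4.87 - 4.460·0.239216 = 3.803
Σt over all 12·4 pixels = 33607/255 ≈ 131.7921569
V = pitch²·Σt = 1.67²·33607/255 = 367.555

t(3,11)=3.803 V=367.555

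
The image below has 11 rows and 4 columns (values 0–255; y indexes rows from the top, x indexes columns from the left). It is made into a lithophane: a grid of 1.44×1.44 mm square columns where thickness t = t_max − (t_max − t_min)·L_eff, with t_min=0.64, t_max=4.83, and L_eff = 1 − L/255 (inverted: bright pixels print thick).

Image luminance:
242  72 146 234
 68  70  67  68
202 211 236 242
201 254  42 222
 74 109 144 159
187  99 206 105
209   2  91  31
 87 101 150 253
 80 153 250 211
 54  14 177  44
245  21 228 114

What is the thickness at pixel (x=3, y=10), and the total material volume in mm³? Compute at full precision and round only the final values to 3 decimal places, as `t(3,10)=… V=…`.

span = t_max - t_min = 4.83 - 0.64 = 4.190
L(3,10) = 114, L_eff = 1 - 114/255 = 0.552941 (inverted)
t(3,10) = 4.83 - 4.190·0.552941 = 2.513
Σt over all 11·4 pixels = 661081/5100 ≈ 129.6237255
V = pitch²·Σt = 1.44²·661081/5100 = 268.788

t(3,10)=2.513 V=268.788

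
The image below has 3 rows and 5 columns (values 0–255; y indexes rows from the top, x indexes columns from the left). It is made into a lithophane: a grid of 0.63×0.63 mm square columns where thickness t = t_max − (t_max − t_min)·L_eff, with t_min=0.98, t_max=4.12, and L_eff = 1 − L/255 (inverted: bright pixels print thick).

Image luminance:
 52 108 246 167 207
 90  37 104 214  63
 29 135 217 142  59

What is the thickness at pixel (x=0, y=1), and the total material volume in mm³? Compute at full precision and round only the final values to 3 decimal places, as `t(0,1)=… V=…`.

t(0,1)=2.088 V=14.974

span = t_max - t_min = 4.12 - 0.98 = 3.140
L(0,1) = 90, L_eff = 1 - 90/255 = 0.647059 (inverted)
t(0,1) = 4.12 - 3.140·0.647059 = 2.088
Σt over all 3·5 pixels = 5659/150 ≈ 37.7266667
V = pitch²·Σt = 0.63²·5659/150 = 14.974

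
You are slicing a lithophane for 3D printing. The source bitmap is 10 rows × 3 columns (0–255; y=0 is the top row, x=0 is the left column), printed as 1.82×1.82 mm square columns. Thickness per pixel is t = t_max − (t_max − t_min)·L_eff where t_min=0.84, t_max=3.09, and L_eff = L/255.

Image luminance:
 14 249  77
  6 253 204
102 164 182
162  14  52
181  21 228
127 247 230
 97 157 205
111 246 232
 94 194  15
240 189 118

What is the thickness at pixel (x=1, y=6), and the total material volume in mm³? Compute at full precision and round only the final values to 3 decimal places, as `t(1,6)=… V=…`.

span = t_max - t_min = 3.09 - 0.84 = 2.250
L(1,6) = 157, L_eff = 157/255 = 0.615686
t(1,6) = 3.09 - 2.250·0.615686 = 1.705
Σt over all 10·3 pixels = 3657/68 ≈ 53.7794118
V = pitch²·Σt = 1.82²·3657/68 = 178.139

t(1,6)=1.705 V=178.139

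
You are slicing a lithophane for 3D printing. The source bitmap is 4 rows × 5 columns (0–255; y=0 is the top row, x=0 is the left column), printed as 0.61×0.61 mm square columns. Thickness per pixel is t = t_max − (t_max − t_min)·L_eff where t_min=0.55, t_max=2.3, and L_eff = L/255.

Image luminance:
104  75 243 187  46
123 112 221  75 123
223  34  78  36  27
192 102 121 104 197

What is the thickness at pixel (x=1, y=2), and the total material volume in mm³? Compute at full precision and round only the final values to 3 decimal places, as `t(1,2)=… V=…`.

t(1,2)=2.067 V=10.929

span = t_max - t_min = 2.3 - 0.55 = 1.750
L(1,2) = 34, L_eff = 34/255 = 0.133333
t(1,2) = 2.3 - 1.750·0.133333 = 2.067
Σt over all 4·5 pixels = 29959/1020 ≈ 29.3715686
V = pitch²·Σt = 0.61²·29959/1020 = 10.929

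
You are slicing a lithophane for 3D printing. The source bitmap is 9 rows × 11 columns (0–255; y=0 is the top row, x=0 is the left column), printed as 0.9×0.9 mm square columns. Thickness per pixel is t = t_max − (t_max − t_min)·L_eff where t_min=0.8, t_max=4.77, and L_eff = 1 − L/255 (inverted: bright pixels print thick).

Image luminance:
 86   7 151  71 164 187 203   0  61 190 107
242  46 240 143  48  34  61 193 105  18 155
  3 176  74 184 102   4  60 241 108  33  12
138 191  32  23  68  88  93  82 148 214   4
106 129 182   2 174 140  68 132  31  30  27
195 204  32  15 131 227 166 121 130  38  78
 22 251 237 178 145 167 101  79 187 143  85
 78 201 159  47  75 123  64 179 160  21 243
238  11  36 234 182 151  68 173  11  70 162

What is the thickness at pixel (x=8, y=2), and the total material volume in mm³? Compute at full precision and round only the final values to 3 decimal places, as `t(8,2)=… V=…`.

span = t_max - t_min = 4.77 - 0.8 = 3.970
L(8,2) = 108, L_eff = 1 - 108/255 = 0.576471 (inverted)
t(8,2) = 4.77 - 3.970·0.576471 = 2.481
Σt over all 9·11 pixels = 2159171/8500 ≈ 254.0201176
V = pitch²·Σt = 0.9²·2159171/8500 = 205.756

t(8,2)=2.481 V=205.756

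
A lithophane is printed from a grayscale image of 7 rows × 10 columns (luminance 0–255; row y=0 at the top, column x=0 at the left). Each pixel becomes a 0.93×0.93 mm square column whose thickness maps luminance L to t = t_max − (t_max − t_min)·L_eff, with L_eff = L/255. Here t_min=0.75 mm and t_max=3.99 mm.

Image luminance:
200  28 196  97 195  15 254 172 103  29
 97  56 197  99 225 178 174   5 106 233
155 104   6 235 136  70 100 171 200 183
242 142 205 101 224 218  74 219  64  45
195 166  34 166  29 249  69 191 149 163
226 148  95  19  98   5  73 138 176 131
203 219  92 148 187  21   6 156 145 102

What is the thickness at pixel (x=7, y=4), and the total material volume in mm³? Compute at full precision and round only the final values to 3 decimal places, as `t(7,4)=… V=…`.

span = t_max - t_min = 3.99 - 0.75 = 3.240
L(7,4) = 191, L_eff = 191/255 = 0.749020
t(7,4) = 3.99 - 3.240·0.749020 = 1.563
Σt over all 7·10 pixels = 682017/4250 ≈ 160.4745882
V = pitch²·Σt = 0.93²·682017/4250 = 138.794

t(7,4)=1.563 V=138.794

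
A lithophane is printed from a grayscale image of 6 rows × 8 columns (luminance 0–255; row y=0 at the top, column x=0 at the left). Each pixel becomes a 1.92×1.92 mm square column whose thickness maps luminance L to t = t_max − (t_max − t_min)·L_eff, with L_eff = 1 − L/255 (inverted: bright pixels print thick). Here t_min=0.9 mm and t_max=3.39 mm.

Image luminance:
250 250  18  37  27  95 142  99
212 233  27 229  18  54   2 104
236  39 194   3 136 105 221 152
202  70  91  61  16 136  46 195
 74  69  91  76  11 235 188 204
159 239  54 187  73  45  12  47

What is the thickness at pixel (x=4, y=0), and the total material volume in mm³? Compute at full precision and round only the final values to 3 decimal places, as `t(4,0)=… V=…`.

span = t_max - t_min = 3.39 - 0.9 = 2.490
L(4,0) = 27, L_eff = 1 - 27/255 = 0.894118 (inverted)
t(4,0) = 3.39 - 2.490·0.894118 = 1.164
Σt over all 6·8 pixels = 205178/2125 ≈ 96.5543529
V = pitch²·Σt = 1.92²·205178/2125 = 355.938

t(4,0)=1.164 V=355.938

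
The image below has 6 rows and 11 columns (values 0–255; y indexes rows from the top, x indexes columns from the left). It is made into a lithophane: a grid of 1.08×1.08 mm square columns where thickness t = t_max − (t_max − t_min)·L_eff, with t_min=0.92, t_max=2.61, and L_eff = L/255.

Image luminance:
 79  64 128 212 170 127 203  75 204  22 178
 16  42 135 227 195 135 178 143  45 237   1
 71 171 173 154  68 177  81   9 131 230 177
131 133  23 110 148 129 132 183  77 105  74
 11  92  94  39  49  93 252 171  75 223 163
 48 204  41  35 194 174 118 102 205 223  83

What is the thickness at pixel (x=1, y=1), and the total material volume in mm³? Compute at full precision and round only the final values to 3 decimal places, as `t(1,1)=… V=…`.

span = t_max - t_min = 2.61 - 0.92 = 1.690
L(1,1) = 42, L_eff = 42/255 = 0.164706
t(1,1) = 2.61 - 1.690·0.164706 = 2.332
Σt over all 6·11 pixels = 1504091/12750 ≈ 117.9679216
V = pitch²·Σt = 1.08²·1504091/12750 = 137.598

t(1,1)=2.332 V=137.598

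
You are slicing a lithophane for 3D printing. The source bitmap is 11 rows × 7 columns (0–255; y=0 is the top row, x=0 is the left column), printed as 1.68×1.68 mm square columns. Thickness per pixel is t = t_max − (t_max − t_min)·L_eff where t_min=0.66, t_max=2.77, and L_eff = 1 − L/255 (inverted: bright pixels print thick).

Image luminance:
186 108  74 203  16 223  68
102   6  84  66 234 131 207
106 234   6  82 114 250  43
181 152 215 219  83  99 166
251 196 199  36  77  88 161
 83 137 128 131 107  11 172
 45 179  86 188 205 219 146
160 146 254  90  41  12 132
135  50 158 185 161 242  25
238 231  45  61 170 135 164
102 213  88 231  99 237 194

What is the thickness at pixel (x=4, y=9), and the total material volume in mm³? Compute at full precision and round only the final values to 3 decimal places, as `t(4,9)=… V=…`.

span = t_max - t_min = 2.77 - 0.66 = 2.110
L(4,9) = 170, L_eff = 1 - 170/255 = 0.333333 (inverted)
t(4,9) = 2.77 - 2.110·0.333333 = 2.067
Σt over all 11·7 pixels = 877958/6375 ≈ 137.7189020
V = pitch²·Σt = 1.68²·877958/6375 = 388.698

t(4,9)=2.067 V=388.698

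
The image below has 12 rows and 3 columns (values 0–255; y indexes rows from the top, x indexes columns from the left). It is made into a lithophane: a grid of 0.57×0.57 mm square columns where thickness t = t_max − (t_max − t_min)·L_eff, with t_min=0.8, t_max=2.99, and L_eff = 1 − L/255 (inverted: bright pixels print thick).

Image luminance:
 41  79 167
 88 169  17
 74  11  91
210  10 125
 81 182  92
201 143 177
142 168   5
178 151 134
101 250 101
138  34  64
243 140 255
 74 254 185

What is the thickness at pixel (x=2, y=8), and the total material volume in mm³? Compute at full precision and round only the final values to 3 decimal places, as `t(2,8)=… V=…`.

t(2,8)=1.667 V=22.123

span = t_max - t_min = 2.99 - 0.8 = 2.190
L(2,8) = 101, L_eff = 1 - 101/255 = 0.603922 (inverted)
t(2,8) = 2.99 - 2.190·0.603922 = 1.667
Σt over all 12·3 pixels = 23151/340 ≈ 68.0911765
V = pitch²·Σt = 0.57²·23151/340 = 22.123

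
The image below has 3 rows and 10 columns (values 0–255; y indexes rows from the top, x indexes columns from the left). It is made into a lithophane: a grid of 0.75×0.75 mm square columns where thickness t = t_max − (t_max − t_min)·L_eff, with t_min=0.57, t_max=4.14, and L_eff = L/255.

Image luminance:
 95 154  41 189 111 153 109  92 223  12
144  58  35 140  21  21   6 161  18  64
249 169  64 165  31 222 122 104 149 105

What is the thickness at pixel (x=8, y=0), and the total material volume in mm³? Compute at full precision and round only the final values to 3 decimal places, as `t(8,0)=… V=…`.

span = t_max - t_min = 4.14 - 0.57 = 3.570
L(8,0) = 223, L_eff = 223/255 = 0.874510
t(8,0) = 4.14 - 3.570·0.874510 = 1.018
Σt over all 3·10 pixels = 79.022
V = pitch²·Σt = 0.75²·79.022 = 44.450

t(8,0)=1.018 V=44.450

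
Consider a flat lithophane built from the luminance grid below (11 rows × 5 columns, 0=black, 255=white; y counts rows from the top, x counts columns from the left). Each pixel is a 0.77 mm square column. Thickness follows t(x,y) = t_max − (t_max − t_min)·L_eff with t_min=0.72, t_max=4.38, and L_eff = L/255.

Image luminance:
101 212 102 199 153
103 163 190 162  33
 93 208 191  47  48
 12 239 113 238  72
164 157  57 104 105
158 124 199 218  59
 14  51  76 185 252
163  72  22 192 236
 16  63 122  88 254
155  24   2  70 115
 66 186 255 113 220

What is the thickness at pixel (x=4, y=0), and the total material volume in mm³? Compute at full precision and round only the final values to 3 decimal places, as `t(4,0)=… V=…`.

t(4,0)=2.184 V=82.954

span = t_max - t_min = 4.38 - 0.72 = 3.660
L(4,0) = 153, L_eff = 153/255 = 0.600000
t(4,0) = 4.38 - 3.660·0.600000 = 2.184
Σt over all 11·5 pixels = 594629/4250 ≈ 139.9127059
V = pitch²·Σt = 0.77²·594629/4250 = 82.954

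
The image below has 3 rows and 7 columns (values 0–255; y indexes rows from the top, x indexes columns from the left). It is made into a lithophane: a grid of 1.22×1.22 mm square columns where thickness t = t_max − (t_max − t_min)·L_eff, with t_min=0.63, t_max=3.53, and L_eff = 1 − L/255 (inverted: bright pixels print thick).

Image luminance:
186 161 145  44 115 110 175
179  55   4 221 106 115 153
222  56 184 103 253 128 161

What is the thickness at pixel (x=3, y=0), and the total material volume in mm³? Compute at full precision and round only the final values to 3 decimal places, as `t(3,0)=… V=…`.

t(3,0)=1.130 V=68.373

span = t_max - t_min = 3.53 - 0.63 = 2.900
L(3,0) = 44, L_eff = 1 - 44/255 = 0.827451 (inverted)
t(3,0) = 3.53 - 2.900·0.827451 = 1.130
Σt over all 3·7 pixels = 234281/5100 ≈ 45.9374510
V = pitch²·Σt = 1.22²·234281/5100 = 68.373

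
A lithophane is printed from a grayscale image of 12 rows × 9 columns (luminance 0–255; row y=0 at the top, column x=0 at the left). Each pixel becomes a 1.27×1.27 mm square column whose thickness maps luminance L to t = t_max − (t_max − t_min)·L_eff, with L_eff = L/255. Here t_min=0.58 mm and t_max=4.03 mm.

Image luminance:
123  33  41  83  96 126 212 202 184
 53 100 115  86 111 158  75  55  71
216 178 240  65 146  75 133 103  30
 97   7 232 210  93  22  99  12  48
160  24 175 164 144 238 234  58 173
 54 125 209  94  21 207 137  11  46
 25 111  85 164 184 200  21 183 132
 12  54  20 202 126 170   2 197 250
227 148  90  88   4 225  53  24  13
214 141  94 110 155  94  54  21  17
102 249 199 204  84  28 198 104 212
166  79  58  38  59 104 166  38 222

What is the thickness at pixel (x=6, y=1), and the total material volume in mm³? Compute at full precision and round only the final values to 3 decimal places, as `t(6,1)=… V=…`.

span = t_max - t_min = 4.03 - 0.58 = 3.450
L(6,1) = 75, L_eff = 75/255 = 0.294118
t(6,1) = 4.03 - 3.450·0.294118 = 3.015
Σt over all 12·9 pixels = 113539/425 ≈ 267.1505882
V = pitch²·Σt = 1.27²·113539/425 = 430.887

t(6,1)=3.015 V=430.887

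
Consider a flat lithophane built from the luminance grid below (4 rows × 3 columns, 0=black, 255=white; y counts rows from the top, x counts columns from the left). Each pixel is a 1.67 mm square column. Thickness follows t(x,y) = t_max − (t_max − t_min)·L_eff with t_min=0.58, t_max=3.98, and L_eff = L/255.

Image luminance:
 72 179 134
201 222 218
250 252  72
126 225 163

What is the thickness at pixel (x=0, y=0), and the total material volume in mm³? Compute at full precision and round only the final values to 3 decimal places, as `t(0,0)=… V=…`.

span = t_max - t_min = 3.98 - 0.58 = 3.400
L(0,0) = 72, L_eff = 72/255 = 0.282353
t(0,0) = 3.98 - 3.400·0.282353 = 3.020
Σt over all 4·3 pixels = 1468/75 ≈ 19.5733333
V = pitch²·Σt = 1.67²·1468/75 = 54.588

t(0,0)=3.020 V=54.588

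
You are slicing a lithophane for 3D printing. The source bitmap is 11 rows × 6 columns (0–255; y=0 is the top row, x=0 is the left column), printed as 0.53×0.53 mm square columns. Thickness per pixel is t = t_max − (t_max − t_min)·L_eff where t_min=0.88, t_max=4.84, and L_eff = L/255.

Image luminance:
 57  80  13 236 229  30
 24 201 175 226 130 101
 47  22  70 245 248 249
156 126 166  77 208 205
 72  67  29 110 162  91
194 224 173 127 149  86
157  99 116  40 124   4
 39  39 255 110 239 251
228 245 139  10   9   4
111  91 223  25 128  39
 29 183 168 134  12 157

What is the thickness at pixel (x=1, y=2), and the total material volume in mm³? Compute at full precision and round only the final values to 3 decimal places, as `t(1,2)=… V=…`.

span = t_max - t_min = 4.84 - 0.88 = 3.960
L(1,2) = 22, L_eff = 22/255 = 0.086275
t(1,2) = 4.84 - 3.960·0.086275 = 4.498
Σt over all 11·6 pixels = 407781/2125 ≈ 191.8969412
V = pitch²·Σt = 0.53²·407781/2125 = 53.904

t(1,2)=4.498 V=53.904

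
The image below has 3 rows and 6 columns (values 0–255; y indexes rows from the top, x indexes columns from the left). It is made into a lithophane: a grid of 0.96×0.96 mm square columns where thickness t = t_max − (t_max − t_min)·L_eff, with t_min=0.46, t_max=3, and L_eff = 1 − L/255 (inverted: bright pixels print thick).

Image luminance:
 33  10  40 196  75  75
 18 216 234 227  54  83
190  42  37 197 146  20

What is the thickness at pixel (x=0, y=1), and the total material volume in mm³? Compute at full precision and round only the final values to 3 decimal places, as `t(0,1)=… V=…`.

t(0,1)=0.639 V=25.008

span = t_max - t_min = 3 - 0.46 = 2.540
L(0,1) = 18, L_eff = 1 - 18/255 = 0.929412 (inverted)
t(0,1) = 3 - 2.540·0.929412 = 0.639
Σt over all 3·6 pixels = 115327/4250 ≈ 27.1357647
V = pitch²·Σt = 0.96²·115327/4250 = 25.008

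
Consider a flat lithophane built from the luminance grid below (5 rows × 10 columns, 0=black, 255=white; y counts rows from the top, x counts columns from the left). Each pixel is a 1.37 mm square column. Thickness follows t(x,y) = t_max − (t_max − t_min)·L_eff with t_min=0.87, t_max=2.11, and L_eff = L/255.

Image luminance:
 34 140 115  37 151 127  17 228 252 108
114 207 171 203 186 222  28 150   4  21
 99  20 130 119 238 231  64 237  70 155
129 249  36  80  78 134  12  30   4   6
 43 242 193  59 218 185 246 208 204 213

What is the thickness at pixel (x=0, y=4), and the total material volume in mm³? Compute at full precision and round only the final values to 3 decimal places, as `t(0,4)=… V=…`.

span = t_max - t_min = 2.11 - 0.87 = 1.240
L(0,4) = 43, L_eff = 43/255 = 0.168627
t(0,4) = 2.11 - 1.240·0.168627 = 1.901
Σt over all 5·10 pixels = 315137/4250 ≈ 74.1498824
V = pitch²·Σt = 1.37²·315137/4250 = 139.172

t(0,4)=1.901 V=139.172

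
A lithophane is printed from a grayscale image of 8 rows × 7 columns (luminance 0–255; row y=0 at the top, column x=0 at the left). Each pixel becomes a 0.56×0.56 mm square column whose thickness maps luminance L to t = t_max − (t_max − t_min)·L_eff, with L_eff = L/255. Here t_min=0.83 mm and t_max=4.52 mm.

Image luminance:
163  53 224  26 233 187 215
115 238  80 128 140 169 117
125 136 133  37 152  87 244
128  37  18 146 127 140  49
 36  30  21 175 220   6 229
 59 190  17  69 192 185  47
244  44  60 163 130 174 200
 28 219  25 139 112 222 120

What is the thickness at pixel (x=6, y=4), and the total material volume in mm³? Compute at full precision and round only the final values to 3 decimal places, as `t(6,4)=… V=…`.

span = t_max - t_min = 4.52 - 0.83 = 3.690
L(6,4) = 229, L_eff = 229/255 = 0.898039
t(6,4) = 4.52 - 3.690·0.898039 = 1.206
Σt over all 8·7 pixels = 1290151/8500 ≈ 151.7824706
V = pitch²·Σt = 0.56²·1290151/8500 = 47.599

t(6,4)=1.206 V=47.599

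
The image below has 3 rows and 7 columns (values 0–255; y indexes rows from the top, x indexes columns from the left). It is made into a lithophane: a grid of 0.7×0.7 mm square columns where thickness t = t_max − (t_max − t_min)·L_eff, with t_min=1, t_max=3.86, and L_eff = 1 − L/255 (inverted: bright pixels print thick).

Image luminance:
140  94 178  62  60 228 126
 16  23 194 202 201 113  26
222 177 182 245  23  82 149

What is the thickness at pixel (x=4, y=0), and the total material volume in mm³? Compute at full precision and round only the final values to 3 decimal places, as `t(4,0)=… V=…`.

span = t_max - t_min = 3.86 - 1 = 2.860
L(4,0) = 60, L_eff = 1 - 60/255 = 0.764706 (inverted)
t(4,0) = 3.86 - 2.860·0.764706 = 1.673
Σt over all 3·7 pixels = 659999/12750 ≈ 51.7646275
V = pitch²·Σt = 0.7²·659999/12750 = 25.365

t(4,0)=1.673 V=25.365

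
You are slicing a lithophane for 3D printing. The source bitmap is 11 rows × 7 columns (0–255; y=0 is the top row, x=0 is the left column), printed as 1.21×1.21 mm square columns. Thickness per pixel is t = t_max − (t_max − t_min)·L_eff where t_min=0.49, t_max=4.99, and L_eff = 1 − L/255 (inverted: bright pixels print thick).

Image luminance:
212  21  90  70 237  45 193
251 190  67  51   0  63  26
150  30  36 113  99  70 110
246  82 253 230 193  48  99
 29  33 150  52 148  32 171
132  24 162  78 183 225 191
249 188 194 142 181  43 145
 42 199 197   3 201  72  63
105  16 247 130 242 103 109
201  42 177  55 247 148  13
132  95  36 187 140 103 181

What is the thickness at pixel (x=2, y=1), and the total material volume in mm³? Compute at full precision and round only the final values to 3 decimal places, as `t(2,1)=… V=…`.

t(2,1)=1.672 V=301.028

span = t_max - t_min = 4.99 - 0.49 = 4.500
L(2,1) = 67, L_eff = 1 - 67/255 = 0.737255 (inverted)
t(2,1) = 4.99 - 4.500·0.737255 = 1.672
Σt over all 11·7 pixels = 349531/1700 ≈ 205.6064706
V = pitch²·Σt = 1.21²·349531/1700 = 301.028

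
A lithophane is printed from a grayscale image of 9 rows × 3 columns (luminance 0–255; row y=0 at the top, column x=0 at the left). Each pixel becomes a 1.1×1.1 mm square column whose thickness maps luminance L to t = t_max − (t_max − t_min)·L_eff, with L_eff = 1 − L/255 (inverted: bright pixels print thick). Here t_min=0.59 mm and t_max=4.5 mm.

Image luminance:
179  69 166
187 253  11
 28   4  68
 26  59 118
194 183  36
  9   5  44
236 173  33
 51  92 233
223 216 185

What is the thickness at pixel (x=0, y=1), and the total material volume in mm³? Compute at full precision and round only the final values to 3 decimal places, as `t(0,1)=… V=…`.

span = t_max - t_min = 4.5 - 0.59 = 3.910
L(0,1) = 187, L_eff = 1 - 187/255 = 0.266667 (inverted)
t(0,1) = 4.5 - 3.910·0.266667 = 3.457
Σt over all 9·3 pixels = 63.172
V = pitch²·Σt = 1.1²·63.172 = 76.438

t(0,1)=3.457 V=76.438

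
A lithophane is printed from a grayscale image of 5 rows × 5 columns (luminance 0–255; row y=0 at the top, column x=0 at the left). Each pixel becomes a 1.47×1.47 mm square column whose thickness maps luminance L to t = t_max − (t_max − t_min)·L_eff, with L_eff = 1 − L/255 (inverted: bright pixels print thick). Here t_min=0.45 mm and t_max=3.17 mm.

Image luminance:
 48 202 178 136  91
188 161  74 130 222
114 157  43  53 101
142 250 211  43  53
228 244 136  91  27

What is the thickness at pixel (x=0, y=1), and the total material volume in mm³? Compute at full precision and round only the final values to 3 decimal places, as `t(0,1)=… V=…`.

t(0,1)=2.455 V=100.904

span = t_max - t_min = 3.17 - 0.45 = 2.720
L(0,1) = 188, L_eff = 1 - 188/255 = 0.262745 (inverted)
t(0,1) = 3.17 - 2.720·0.262745 = 2.455
Σt over all 5·5 pixels = 70043/1500 ≈ 46.6953333
V = pitch²·Σt = 1.47²·70043/1500 = 100.904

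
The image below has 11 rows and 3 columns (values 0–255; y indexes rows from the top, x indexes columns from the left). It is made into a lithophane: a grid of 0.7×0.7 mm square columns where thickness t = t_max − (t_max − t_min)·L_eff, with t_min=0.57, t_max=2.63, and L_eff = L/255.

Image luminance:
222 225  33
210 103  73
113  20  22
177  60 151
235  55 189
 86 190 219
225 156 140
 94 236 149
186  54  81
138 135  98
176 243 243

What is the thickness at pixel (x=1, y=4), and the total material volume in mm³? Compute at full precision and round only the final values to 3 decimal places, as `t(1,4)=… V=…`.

t(1,4)=2.186 V=23.776

span = t_max - t_min = 2.63 - 0.57 = 2.060
L(1,4) = 55, L_eff = 55/255 = 0.215686
t(1,4) = 2.63 - 2.060·0.215686 = 2.186
Σt over all 11·3 pixels = 412441/8500 ≈ 48.5224706
V = pitch²·Σt = 0.7²·412441/8500 = 23.776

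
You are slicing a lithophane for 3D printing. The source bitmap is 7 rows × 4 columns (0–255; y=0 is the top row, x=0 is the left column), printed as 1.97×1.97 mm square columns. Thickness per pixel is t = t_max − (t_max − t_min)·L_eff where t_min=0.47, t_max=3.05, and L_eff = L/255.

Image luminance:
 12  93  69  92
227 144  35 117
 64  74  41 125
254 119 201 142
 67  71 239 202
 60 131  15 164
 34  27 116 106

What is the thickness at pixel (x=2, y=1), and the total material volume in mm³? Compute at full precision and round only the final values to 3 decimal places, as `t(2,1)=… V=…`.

span = t_max - t_min = 3.05 - 0.47 = 2.580
L(2,1) = 35, L_eff = 35/255 = 0.137255
t(2,1) = 3.05 - 2.580·0.137255 = 2.696
Σt over all 7·4 pixels = 232187/4250 ≈ 54.6322353
V = pitch²·Σt = 1.97²·232187/4250 = 212.022

t(2,1)=2.696 V=212.022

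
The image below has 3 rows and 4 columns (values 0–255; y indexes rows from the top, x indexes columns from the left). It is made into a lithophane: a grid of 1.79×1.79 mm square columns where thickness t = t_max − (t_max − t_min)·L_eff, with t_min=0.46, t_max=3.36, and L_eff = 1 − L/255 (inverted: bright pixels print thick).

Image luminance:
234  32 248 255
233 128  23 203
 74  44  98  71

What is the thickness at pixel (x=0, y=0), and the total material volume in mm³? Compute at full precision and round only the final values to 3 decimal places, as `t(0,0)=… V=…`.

span = t_max - t_min = 3.36 - 0.46 = 2.900
L(0,0) = 234, L_eff = 1 - 234/255 = 0.082353 (inverted)
t(0,0) = 3.36 - 2.900·0.082353 = 3.121
Σt over all 3·4 pixels = 61723/2550 ≈ 24.2050980
V = pitch²·Σt = 1.79²·61723/2550 = 77.556

t(0,0)=3.121 V=77.556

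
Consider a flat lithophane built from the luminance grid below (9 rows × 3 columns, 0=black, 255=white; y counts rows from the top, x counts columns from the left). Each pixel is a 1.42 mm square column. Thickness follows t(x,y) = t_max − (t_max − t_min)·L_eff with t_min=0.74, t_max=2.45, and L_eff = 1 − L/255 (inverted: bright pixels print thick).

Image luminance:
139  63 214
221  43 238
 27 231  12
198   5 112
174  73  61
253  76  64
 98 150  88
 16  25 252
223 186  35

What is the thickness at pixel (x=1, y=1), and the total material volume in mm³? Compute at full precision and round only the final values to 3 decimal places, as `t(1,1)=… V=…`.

span = t_max - t_min = 2.45 - 0.74 = 1.710
L(1,1) = 43, L_eff = 1 - 43/255 = 0.831373 (inverted)
t(1,1) = 2.45 - 1.710·0.831373 = 1.028
Σt over all 9·3 pixels = 356619/8500 ≈ 41.9551765
V = pitch²·Σt = 1.42²·356619/8500 = 84.598

t(1,1)=1.028 V=84.598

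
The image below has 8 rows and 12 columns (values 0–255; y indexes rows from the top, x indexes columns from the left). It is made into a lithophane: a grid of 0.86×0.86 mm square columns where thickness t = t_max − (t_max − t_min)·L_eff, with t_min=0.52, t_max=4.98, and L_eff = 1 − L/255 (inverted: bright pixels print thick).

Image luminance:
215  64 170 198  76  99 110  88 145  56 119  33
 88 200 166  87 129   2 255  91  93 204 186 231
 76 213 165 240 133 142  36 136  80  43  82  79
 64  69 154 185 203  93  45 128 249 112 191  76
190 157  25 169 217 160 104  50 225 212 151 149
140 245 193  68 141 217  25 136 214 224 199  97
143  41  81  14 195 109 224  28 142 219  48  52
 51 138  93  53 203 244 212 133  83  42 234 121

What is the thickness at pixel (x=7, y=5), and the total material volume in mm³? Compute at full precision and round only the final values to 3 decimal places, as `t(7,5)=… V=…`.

span = t_max - t_min = 4.98 - 0.52 = 4.460
L(7,5) = 136, L_eff = 1 - 136/255 = 0.466667 (inverted)
t(7,5) = 4.98 - 4.460·0.466667 = 2.899
Σt over all 8·12 pixels = 347081/1275 ≈ 272.2203922
V = pitch²·Σt = 0.86²·347081/1275 = 201.334

t(7,5)=2.899 V=201.334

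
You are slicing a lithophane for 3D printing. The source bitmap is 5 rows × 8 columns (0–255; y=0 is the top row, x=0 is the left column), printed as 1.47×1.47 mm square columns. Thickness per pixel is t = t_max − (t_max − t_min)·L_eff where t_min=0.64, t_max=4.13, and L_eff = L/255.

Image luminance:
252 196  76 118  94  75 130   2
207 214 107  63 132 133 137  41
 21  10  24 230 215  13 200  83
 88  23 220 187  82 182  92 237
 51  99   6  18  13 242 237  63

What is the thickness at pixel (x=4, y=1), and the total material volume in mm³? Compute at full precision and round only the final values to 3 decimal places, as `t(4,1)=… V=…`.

t(4,1)=2.323 V=220.553

span = t_max - t_min = 4.13 - 0.64 = 3.490
L(4,1) = 132, L_eff = 132/255 = 0.517647
t(4,1) = 4.13 - 3.490·0.517647 = 2.323
Σt over all 5·8 pixels = 2602663/25500 ≈ 102.0652157
V = pitch²·Σt = 1.47²·2602663/25500 = 220.553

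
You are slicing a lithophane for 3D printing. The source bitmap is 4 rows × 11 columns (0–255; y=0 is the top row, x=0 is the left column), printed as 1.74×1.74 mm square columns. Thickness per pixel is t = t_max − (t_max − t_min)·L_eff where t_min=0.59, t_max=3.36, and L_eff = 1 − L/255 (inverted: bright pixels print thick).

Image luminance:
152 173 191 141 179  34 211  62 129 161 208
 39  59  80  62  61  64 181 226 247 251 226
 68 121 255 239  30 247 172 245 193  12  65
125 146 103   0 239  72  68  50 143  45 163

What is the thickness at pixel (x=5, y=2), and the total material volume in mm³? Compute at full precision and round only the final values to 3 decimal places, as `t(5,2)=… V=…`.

t(5,2)=3.273 V=273.886

span = t_max - t_min = 3.36 - 0.59 = 2.770
L(5,2) = 247, L_eff = 1 - 247/255 = 0.031373 (inverted)
t(5,2) = 3.36 - 2.770·0.031373 = 3.273
Σt over all 4·11 pixels = 1153403/12750 ≈ 90.4629804
V = pitch²·Σt = 1.74²·1153403/12750 = 273.886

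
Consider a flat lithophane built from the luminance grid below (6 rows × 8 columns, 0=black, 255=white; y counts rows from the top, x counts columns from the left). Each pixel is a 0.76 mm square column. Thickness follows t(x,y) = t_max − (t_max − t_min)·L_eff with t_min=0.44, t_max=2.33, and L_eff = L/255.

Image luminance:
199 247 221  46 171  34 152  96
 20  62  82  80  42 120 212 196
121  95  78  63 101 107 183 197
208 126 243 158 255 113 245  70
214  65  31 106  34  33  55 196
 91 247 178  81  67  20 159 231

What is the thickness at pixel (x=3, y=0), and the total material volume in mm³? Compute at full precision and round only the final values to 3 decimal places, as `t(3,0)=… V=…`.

t(3,0)=1.989 V=38.266

span = t_max - t_min = 2.33 - 0.44 = 1.890
L(3,0) = 46, L_eff = 46/255 = 0.180392
t(3,0) = 2.33 - 1.890·0.180392 = 1.989
Σt over all 6·8 pixels = 563127/8500 ≈ 66.2502353
V = pitch²·Σt = 0.76²·563127/8500 = 38.266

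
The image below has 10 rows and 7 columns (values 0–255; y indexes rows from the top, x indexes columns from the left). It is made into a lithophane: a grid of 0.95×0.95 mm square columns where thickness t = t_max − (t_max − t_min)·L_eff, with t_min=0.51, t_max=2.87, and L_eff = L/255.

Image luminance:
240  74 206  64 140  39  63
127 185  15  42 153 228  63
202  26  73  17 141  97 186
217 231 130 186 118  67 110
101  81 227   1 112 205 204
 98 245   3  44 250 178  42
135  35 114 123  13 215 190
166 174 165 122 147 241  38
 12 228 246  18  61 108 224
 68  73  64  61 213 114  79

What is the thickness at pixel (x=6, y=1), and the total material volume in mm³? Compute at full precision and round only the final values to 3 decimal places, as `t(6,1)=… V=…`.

t(6,1)=2.287 V=108.829

span = t_max - t_min = 2.87 - 0.51 = 2.360
L(6,1) = 63, L_eff = 63/255 = 0.247059
t(6,1) = 2.87 - 2.360·0.247059 = 2.287
Σt over all 10·7 pixels = 1537471/12750 ≈ 120.5859608
V = pitch²·Σt = 0.95²·1537471/12750 = 108.829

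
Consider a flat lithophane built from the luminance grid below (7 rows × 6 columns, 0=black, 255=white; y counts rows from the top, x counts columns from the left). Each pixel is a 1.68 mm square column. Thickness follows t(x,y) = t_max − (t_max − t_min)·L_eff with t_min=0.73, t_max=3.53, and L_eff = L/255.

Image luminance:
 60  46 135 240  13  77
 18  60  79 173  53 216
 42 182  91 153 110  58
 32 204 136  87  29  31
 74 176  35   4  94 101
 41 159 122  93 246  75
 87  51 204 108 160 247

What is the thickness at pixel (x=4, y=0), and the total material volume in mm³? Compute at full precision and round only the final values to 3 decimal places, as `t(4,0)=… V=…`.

t(4,0)=3.387 V=282.026

span = t_max - t_min = 3.53 - 0.73 = 2.800
L(4,0) = 13, L_eff = 13/255 = 0.050980
t(4,0) = 3.53 - 2.800·0.050980 = 3.387
Σt over all 7·6 pixels = 254807/2550 ≈ 99.9243137
V = pitch²·Σt = 1.68²·254807/2550 = 282.026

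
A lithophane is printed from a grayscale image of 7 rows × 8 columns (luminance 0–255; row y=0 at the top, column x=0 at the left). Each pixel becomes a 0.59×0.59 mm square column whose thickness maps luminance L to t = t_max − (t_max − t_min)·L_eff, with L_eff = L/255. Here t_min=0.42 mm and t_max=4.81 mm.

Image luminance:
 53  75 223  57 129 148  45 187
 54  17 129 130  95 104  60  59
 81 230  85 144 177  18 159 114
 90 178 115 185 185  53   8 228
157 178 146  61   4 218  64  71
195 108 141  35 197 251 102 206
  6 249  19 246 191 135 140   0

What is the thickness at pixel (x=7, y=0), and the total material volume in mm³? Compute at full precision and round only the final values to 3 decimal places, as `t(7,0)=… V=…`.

span = t_max - t_min = 4.81 - 0.42 = 4.390
L(7,0) = 187, L_eff = 187/255 = 0.733333
t(7,0) = 4.81 - 4.390·0.733333 = 1.591
Σt over all 7·8 pixels = 260801/1700 ≈ 153.4123529
V = pitch²·Σt = 0.59²·260801/1700 = 53.403

t(7,0)=1.591 V=53.403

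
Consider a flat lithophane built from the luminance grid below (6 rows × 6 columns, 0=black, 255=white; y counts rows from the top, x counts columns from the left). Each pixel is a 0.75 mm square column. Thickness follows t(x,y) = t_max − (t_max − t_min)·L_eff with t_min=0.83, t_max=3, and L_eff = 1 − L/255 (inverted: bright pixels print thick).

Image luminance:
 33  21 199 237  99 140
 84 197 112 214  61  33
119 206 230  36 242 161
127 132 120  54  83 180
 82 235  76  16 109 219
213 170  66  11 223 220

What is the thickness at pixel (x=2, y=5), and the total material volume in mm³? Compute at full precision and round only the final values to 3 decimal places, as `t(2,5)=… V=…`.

span = t_max - t_min = 3 - 0.83 = 2.170
L(2,5) = 66, L_eff = 1 - 66/255 = 0.741176 (inverted)
t(2,5) = 3 - 2.170·0.741176 = 1.392
Σt over all 6·6 pixels = 5279/75 ≈ 70.3866667
V = pitch²·Σt = 0.75²·5279/75 = 39.593

t(2,5)=1.392 V=39.593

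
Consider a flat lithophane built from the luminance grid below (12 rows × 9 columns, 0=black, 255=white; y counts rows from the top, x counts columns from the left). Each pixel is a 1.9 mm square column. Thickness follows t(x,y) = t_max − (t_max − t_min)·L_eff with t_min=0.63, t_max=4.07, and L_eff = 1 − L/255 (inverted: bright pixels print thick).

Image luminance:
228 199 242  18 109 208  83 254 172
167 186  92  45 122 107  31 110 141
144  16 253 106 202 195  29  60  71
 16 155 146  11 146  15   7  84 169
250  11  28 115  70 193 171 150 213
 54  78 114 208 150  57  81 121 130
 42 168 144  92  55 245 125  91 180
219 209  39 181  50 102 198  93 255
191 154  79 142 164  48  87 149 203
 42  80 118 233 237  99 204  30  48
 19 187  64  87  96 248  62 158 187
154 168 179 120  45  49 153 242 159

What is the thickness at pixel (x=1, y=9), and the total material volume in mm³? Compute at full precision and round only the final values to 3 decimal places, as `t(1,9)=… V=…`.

span = t_max - t_min = 4.07 - 0.63 = 3.440
L(1,9) = 80, L_eff = 1 - 80/255 = 0.686275 (inverted)
t(1,9) = 4.07 - 3.440·0.686275 = 1.709
Σt over all 12·9 pixels = 1612471/6375 ≈ 252.9366275
V = pitch²·Σt = 1.9²·1612471/6375 = 913.101

t(1,9)=1.709 V=913.101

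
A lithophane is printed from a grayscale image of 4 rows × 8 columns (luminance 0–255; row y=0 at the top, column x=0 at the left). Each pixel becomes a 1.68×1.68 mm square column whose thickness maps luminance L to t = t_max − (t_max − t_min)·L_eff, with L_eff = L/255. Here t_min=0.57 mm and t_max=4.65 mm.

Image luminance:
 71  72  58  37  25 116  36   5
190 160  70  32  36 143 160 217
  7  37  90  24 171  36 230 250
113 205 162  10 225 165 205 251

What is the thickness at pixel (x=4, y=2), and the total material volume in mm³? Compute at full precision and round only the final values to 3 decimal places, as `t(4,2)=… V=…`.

t(4,2)=1.914 V=256.996

span = t_max - t_min = 4.65 - 0.57 = 4.080
L(4,2) = 171, L_eff = 171/255 = 0.670588
t(4,2) = 4.65 - 4.080·0.670588 = 1.914
Σt over all 4·8 pixels = 91.056
V = pitch²·Σt = 1.68²·91.056 = 256.996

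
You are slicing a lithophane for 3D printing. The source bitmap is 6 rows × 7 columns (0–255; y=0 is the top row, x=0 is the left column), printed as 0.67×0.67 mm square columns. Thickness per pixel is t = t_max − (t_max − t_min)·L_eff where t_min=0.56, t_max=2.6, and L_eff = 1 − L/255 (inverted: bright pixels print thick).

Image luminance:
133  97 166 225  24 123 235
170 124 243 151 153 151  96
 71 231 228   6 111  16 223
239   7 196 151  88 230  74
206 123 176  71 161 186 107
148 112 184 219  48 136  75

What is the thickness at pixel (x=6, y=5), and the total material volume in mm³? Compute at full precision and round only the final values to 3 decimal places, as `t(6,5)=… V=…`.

t(6,5)=1.160 V=31.796

span = t_max - t_min = 2.6 - 0.56 = 2.040
L(6,5) = 75, L_eff = 1 - 75/255 = 0.705882 (inverted)
t(6,5) = 2.6 - 2.040·0.705882 = 1.160
Σt over all 6·7 pixels = 70.832
V = pitch²·Σt = 0.67²·70.832 = 31.796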